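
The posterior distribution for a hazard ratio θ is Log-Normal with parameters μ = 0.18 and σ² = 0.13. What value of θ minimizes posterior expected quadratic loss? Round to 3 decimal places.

1.278

Mode = exp(μ − σ²) = exp(0.05) = 1.051.
Mean = exp(μ + σ²/2) = exp(0.245) = 1.278.
Quadratic loss ⇒ the optimal estimator is the posterior mean.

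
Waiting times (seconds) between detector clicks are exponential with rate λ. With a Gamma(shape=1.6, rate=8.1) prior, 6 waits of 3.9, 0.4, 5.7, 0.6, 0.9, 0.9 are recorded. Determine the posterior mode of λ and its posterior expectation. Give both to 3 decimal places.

MAP: 0.322. Posterior mean: 0.371.

Σ times = 12.4. Posterior: Gamma(shape = 1.6+6 = 7.6, rate = 8.1+12.4 = 20.5).
Mode = (α−1)/β = 6.6/20.5 = 0.322.
Mean = α/β = 7.6/20.5 = 0.371.
The posterior is right-skewed, so the mean exceeds the mode.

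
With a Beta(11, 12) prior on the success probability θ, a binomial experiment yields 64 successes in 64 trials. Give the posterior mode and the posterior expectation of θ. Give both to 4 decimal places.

θ_MAP = 0.8706, E[θ|data] = 0.8621

Posterior: Beta(11+64, 12+0) = Beta(75, 12).
Mode = (75−1)/(75+12−2) = 74/85 = 0.8706.
Mean = 75/(75+12) = 75/87 = 0.8621.
Left-skewed posterior ⇒ mean < mode.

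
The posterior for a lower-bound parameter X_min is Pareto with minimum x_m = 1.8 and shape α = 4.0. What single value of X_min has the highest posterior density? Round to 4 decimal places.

1.8000

The Pareto density is strictly decreasing on [x_m, ∞), so the mode is x_m = 1.8000.
Mean = α·x_m/(α−1) = 4.0·1.8/3.0 = 2.4000.
This is the posterior mode — the MAP estimate.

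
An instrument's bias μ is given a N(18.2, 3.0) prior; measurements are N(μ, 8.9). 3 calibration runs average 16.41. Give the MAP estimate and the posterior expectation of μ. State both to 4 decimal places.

MAP = 17.3000, posterior mean = 17.3000

Posterior for μ is Normal. Precision-weighted mean: (1/3.0·18.2 + 3/8.9·16.41) / (1/3.0 + 3/8.9) = 17.3000.
A Normal posterior is symmetric, so mode = mean.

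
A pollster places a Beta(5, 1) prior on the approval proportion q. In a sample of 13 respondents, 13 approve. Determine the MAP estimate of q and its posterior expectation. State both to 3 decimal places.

MAP: 1.000. Posterior mean: 0.947.

Posterior: Beta(5+13, 1+0) = Beta(18, 1).
Since β = 1 ≤ 1 and α > 1, the Beta density is monotone increasing on [0,1]; the mode is at 1.
Mean = 18/(18+1) = 0.947.
Mode > mean: the posterior has a left tail.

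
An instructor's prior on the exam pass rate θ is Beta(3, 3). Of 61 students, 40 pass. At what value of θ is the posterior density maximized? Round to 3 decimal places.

0.646

Posterior: Beta(3+40, 3+21) = Beta(43, 24).
Mode = (43−1)/(43+24−2) = 42/65 = 0.646.
Mean = 43/(43+24) = 43/67 = 0.642.
This is the posterior mode — the MAP estimate.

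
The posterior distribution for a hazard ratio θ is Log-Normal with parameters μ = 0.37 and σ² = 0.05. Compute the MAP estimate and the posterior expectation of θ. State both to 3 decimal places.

MAP = 1.377, posterior mean = 1.484

Mode = exp(μ − σ²) = exp(0.32) = 1.377.
Mean = exp(μ + σ²/2) = exp(0.395) = 1.484.
Mean > mode: the posterior has a right tail.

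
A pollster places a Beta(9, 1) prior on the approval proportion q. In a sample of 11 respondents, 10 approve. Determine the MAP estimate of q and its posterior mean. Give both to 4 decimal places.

MAP = 0.9474, posterior mean = 0.9048

Posterior: Beta(9+10, 1+1) = Beta(19, 2).
Mode = (19−1)/(19+2−2) = 18/19 = 0.9474.
Mean = 19/(19+2) = 19/21 = 0.9048.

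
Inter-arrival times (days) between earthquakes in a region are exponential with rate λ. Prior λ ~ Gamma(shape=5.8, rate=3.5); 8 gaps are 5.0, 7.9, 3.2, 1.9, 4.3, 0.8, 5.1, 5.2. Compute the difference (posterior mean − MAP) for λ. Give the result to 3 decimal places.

0.027

Σ times = 33.4. Posterior: Gamma(shape = 5.8+8 = 13.8, rate = 3.5+33.4 = 36.9).
Mode = (α−1)/β = 12.8/36.9 = 0.347.
Mean = α/β = 13.8/36.9 = 0.374.
Difference = 0.374 − 0.347 = 0.027.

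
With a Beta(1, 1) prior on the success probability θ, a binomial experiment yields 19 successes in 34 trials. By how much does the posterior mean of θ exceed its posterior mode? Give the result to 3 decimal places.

-0.003

Posterior: Beta(1+19, 1+15) = Beta(20, 16).
Mode = (20−1)/(20+16−2) = 19/34 = 0.559.
With a flat prior the MAP equals the MLE, 19/34.
Mean = 20/(20+16) = 20/36 = 0.556.
Difference = 0.556 − 0.559 = -0.003.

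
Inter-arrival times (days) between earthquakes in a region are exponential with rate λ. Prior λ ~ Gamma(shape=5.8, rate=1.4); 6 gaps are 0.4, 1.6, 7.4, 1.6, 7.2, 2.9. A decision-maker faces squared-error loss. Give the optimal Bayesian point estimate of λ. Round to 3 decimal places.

Σ times = 21.1. Posterior: Gamma(shape = 5.8+6 = 11.8, rate = 1.4+21.1 = 22.5).
Mode = (α−1)/β = 10.8/22.5 = 0.480.
Mean = α/β = 11.8/22.5 = 0.524.
Squared-error loss ⇒ the optimal estimator is the posterior mean.

0.524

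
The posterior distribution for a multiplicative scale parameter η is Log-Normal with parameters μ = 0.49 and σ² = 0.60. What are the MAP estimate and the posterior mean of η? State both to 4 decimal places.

Mode = exp(μ − σ²) = exp(-0.11) = 0.8958.
Mean = exp(μ + σ²/2) = exp(0.790) = 2.2034.

η_MAP = 0.8958, E[η|data] = 2.2034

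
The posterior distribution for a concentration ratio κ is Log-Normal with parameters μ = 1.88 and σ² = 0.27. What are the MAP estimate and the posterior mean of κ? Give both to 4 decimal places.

Mode = exp(μ − σ²) = exp(1.61) = 5.0028.
Mean = exp(μ + σ²/2) = exp(2.015) = 7.5007.
Right-skewed posterior ⇒ mode < mean.

MAP = 5.0028; posterior mean = 7.5007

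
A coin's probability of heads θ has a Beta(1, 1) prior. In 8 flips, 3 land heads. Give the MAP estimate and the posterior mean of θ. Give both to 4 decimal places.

θ_MAP = 0.3750, E[θ|data] = 0.4000

Posterior: Beta(1+3, 1+5) = Beta(4, 6).
Mode = (4−1)/(4+6−2) = 3/8 = 0.3750.
Mean = 4/(4+6) = 4/10 = 0.4000.
Mean > mode: the posterior has a right tail.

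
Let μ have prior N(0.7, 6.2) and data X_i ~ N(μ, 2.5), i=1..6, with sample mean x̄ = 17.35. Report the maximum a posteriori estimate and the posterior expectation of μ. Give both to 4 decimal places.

μ_MAP = 16.3015, E[μ|data] = 16.3015

Posterior for μ is Normal. Precision-weighted mean: (1/6.2·0.7 + 6/2.5·17.35) / (1/6.2 + 6/2.5) = 16.3015.
A Normal posterior is symmetric, so mode = mean.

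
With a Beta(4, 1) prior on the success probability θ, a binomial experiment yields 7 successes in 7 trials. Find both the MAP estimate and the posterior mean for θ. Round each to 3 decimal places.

Posterior: Beta(4+7, 1+0) = Beta(11, 1).
Since β = 1 ≤ 1 and α > 1, the Beta density is monotone increasing on [0,1]; the mode is at 1.
Mean = 11/(11+1) = 0.917.
The posterior is left-skewed, so the mode exceeds the mean.

MAP = 1.000; posterior mean = 0.917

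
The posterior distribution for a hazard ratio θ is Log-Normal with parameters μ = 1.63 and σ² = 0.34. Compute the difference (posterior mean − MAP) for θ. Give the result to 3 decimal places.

2.417

Mode = exp(μ − σ²) = exp(1.29) = 3.633.
Mean = exp(μ + σ²/2) = exp(1.800) = 6.050.
Difference = 6.050 − 3.633 = 2.417.
The mean is pulled above the mode by the posterior's right skew.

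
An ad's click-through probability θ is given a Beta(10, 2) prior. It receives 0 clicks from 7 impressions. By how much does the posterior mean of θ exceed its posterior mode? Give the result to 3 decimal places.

Posterior: Beta(10+0, 2+7) = Beta(10, 9).
Mode = (10−1)/(10+9−2) = 9/17 = 0.529.
Mean = 10/(10+9) = 10/19 = 0.526.
Difference = 0.526 − 0.529 = -0.003.
The posterior is left-skewed, so the mode exceeds the mean.

-0.003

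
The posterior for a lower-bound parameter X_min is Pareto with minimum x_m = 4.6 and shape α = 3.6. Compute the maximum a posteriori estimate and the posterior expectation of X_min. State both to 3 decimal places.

The Pareto density is strictly decreasing on [x_m, ∞), so the mode is x_m = 4.600.
Mean = α·x_m/(α−1) = 3.6·4.6/2.6 = 6.369.
The mean is pulled above the mode by the posterior's right skew.

MAP = 4.600, posterior mean = 6.369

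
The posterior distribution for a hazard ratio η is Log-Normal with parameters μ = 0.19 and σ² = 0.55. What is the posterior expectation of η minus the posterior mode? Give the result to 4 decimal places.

Mode = exp(μ − σ²) = exp(-0.36) = 0.6977.
Mean = exp(μ + σ²/2) = exp(0.465) = 1.5920.
Difference = 1.5920 − 0.6977 = 0.8943.

0.8943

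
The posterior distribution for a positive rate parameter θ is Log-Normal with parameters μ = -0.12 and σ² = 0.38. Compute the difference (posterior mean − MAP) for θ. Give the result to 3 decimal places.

0.466

Mode = exp(μ − σ²) = exp(-0.50) = 0.607.
Mean = exp(μ + σ²/2) = exp(0.070) = 1.073.
Difference = 1.073 − 0.607 = 0.466.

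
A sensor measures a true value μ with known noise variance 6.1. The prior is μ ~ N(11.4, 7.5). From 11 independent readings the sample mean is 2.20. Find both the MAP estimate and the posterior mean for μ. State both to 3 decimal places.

Posterior for μ is Normal. Precision-weighted mean: (1/7.5·11.4 + 11/6.1·2.20) / (1/7.5 + 11/6.1) = 2.833.
A Normal posterior is symmetric, so mode = mean.

μ_MAP = 2.833, E[μ|data] = 2.833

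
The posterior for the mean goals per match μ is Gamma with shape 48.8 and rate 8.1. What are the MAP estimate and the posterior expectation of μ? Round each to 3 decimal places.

Mode = (α−1)/β = 47.8/8.1 = 5.901.
Mean = α/β = 48.8/8.1 = 6.025.

μ_MAP = 5.901, E[μ|data] = 6.025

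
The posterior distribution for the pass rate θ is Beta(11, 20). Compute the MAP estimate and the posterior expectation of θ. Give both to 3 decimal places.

Mode = (11−1)/(11+20−2) = 10/29 = 0.345.
Mean = 11/(11+20) = 11/31 = 0.355.

MAP = 0.345, posterior mean = 0.355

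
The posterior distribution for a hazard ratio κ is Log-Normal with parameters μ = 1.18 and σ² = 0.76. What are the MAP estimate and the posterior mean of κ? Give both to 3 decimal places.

MAP: 1.522. Posterior mean: 4.759.

Mode = exp(μ − σ²) = exp(0.42) = 1.522.
Mean = exp(μ + σ²/2) = exp(1.560) = 4.759.
The posterior is right-skewed, so the mean exceeds the mode.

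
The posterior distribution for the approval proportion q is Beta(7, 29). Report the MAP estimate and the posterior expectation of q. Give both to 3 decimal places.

MAP: 0.176. Posterior mean: 0.194.

Mode = (7−1)/(7+29−2) = 6/34 = 0.176.
Mean = 7/(7+29) = 7/36 = 0.194.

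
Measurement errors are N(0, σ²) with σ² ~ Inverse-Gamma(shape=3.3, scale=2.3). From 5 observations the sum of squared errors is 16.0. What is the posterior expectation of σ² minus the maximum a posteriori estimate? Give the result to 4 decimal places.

Posterior: Inverse-Gamma(shape = 3.3+5/2 = 5.8, scale = 2.3+16.0/2 = 10.3).
Mode = β/(α+1) = 10.3/6.8 = 1.5147.
Mean = β/(α−1) = 10.3/4.8 = 2.1458.
Difference = 2.1458 − 1.5147 = 0.6311.

0.6311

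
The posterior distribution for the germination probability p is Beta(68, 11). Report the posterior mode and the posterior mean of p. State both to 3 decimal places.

Mode = (68−1)/(68+11−2) = 67/77 = 0.870.
Mean = 68/(68+11) = 68/79 = 0.861.

MAP = 0.870, posterior mean = 0.861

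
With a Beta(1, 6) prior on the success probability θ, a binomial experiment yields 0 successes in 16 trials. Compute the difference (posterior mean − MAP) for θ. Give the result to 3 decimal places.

0.043

Posterior: Beta(1+0, 6+16) = Beta(1, 22).
Since α = 1 ≤ 1 and β > 1, the Beta density is monotone decreasing on [0,1]; the mode is at 0.
Mean = 1/(1+22) = 0.043.
Difference = 0.043 − 0.000 = 0.043.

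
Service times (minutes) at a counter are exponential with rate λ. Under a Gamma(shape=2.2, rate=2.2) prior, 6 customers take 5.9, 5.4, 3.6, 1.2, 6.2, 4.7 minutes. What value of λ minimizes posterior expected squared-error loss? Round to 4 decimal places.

0.2808

Σ times = 27.0. Posterior: Gamma(shape = 2.2+6 = 8.2, rate = 2.2+27.0 = 29.2).
Mode = (α−1)/β = 7.2/29.2 = 0.2466.
Mean = α/β = 8.2/29.2 = 0.2808.
Squared-error loss ⇒ the optimal estimator is the posterior mean.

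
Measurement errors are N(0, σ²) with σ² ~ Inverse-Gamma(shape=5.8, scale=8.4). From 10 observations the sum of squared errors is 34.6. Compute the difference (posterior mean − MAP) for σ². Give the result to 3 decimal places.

0.444

Posterior: Inverse-Gamma(shape = 5.8+10/2 = 10.8, scale = 8.4+34.6/2 = 25.7).
Mode = β/(α+1) = 25.7/11.8 = 2.178.
Mean = β/(α−1) = 25.7/9.8 = 2.622.
Difference = 2.622 − 2.178 = 0.444.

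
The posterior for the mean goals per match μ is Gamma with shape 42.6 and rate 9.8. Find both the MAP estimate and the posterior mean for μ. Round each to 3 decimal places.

μ_MAP = 4.245, E[μ|data] = 4.347

Mode = (α−1)/β = 41.6/9.8 = 4.245.
Mean = α/β = 42.6/9.8 = 4.347.
Right-skewed posterior ⇒ mode < mean.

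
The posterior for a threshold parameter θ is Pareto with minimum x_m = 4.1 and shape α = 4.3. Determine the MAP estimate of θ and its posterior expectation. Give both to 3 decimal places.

MAP = 4.100; posterior mean = 5.342

The Pareto density is strictly decreasing on [x_m, ∞), so the mode is x_m = 4.100.
Mean = α·x_m/(α−1) = 4.3·4.1/3.3 = 5.342.
The mean is pulled above the mode by the posterior's right skew.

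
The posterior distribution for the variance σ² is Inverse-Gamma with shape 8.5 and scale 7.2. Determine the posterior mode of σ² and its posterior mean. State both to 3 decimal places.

MAP = 0.758, posterior mean = 0.960

Mode = β/(α+1) = 7.2/9.5 = 0.758.
Mean = β/(α−1) = 7.2/7.5 = 0.960.
Right-skewed posterior ⇒ mode < mean.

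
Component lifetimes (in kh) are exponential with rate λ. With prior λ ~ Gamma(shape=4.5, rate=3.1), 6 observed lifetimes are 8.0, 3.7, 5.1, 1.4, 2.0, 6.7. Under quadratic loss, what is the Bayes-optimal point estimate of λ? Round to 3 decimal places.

Σ times = 26.9. Posterior: Gamma(shape = 4.5+6 = 10.5, rate = 3.1+26.9 = 30.0).
Mode = (α−1)/β = 9.5/30.0 = 0.317.
Mean = α/β = 10.5/30.0 = 0.350.
Quadratic loss ⇒ the optimal estimator is the posterior mean.

0.350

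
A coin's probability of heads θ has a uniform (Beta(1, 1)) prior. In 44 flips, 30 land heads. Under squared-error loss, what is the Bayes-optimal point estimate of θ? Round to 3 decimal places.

Posterior: Beta(1+30, 1+14) = Beta(31, 15).
Mode = (31−1)/(31+15−2) = 30/44 = 0.682.
With a flat prior the MAP equals the MLE, 30/44.
Mean = 31/(31+15) = 31/46 = 0.674.
Squared-error loss ⇒ the optimal estimator is the posterior mean.

0.674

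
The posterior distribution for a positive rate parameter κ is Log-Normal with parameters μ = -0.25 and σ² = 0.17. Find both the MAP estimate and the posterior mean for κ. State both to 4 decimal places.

Mode = exp(μ − σ²) = exp(-0.42) = 0.6570.
Mean = exp(μ + σ²/2) = exp(-0.165) = 0.8479.

MAP = 0.6570; posterior mean = 0.8479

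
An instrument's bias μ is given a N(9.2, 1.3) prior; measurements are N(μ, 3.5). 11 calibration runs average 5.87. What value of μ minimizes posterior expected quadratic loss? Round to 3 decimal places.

Posterior for μ is Normal. Precision-weighted mean: (1/1.3·9.2 + 11/3.5·5.87) / (1/1.3 + 11/3.5) = 6.525.
A Normal posterior is symmetric, so mode = mean.
Quadratic loss ⇒ the optimal estimator is the posterior mean.

6.525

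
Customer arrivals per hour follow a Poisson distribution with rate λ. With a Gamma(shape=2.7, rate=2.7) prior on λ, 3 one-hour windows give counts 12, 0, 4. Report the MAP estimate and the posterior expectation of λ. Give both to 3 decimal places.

MAP: 3.105. Posterior mean: 3.281.

Σ counts = 16. Posterior: Gamma(shape = 2.7+16 = 18.7, rate = 2.7+3 = 5.7).
Mode = (α−1)/β = 17.7/5.7 = 3.105.
Mean = α/β = 18.7/5.7 = 3.281.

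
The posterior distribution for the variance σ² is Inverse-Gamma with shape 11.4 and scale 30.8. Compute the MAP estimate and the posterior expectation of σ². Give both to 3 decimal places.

Mode = β/(α+1) = 30.8/12.4 = 2.484.
Mean = β/(α−1) = 30.8/10.4 = 2.962.
The posterior is right-skewed, so the mean exceeds the mode.

MAP = 2.484; posterior mean = 2.962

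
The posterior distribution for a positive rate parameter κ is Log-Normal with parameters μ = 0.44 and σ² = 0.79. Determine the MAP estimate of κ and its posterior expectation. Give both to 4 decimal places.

MAP = 0.7047, posterior mean = 2.3048

Mode = exp(μ − σ²) = exp(-0.35) = 0.7047.
Mean = exp(μ + σ²/2) = exp(0.835) = 2.3048.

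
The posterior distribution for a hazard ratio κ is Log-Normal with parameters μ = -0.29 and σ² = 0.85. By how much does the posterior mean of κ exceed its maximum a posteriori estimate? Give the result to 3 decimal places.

0.825

Mode = exp(μ − σ²) = exp(-1.14) = 0.320.
Mean = exp(μ + σ²/2) = exp(0.135) = 1.145.
Difference = 1.145 − 0.320 = 0.825.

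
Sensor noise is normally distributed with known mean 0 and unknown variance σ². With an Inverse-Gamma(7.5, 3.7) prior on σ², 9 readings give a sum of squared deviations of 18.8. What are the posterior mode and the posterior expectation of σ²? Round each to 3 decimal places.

MAP: 1.008. Posterior mean: 1.191.

Posterior: Inverse-Gamma(shape = 7.5+9/2 = 12.0, scale = 3.7+18.8/2 = 13.1).
Mode = β/(α+1) = 13.1/13.0 = 1.008.
Mean = β/(α−1) = 13.1/11.0 = 1.191.
The posterior is right-skewed, so the mean exceeds the mode.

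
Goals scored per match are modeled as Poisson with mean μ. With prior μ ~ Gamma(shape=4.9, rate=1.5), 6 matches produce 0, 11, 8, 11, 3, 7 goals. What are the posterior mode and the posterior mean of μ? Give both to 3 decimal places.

Σ counts = 40. Posterior: Gamma(shape = 4.9+40 = 44.9, rate = 1.5+6 = 7.5).
Mode = (α−1)/β = 43.9/7.5 = 5.853.
Mean = α/β = 44.9/7.5 = 5.987.
Mean > mode: the posterior has a right tail.

μ_MAP = 5.853, E[μ|data] = 5.987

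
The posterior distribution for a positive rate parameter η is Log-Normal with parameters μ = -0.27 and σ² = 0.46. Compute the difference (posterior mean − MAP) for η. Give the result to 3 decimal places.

Mode = exp(μ − σ²) = exp(-0.73) = 0.482.
Mean = exp(μ + σ²/2) = exp(-0.040) = 0.961.
Difference = 0.961 − 0.482 = 0.479.
The mean is pulled above the mode by the posterior's right skew.

0.479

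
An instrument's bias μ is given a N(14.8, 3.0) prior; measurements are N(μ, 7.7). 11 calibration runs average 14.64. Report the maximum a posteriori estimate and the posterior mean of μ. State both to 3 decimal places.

Posterior for μ is Normal. Precision-weighted mean: (1/3.0·14.8 + 11/7.7·14.64) / (1/3.0 + 11/7.7) = 14.670.
A Normal posterior is symmetric, so mode = mean.

MAP: 14.670. Posterior mean: 14.670.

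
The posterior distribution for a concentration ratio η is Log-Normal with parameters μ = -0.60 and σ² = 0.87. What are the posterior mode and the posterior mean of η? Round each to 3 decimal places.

posterior mode = 0.230, posterior mean = 0.848

Mode = exp(μ − σ²) = exp(-1.47) = 0.230.
Mean = exp(μ + σ²/2) = exp(-0.165) = 0.848.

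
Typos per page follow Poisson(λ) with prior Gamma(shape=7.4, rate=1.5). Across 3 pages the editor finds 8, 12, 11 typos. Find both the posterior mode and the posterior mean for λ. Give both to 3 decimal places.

Σ counts = 31. Posterior: Gamma(shape = 7.4+31 = 38.4, rate = 1.5+3 = 4.5).
Mode = (α−1)/β = 37.4/4.5 = 8.311.
Mean = α/β = 38.4/4.5 = 8.533.

λ_MAP = 8.311, E[λ|data] = 8.533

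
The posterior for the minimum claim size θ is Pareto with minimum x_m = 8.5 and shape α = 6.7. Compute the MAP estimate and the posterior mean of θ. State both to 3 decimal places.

The Pareto density is strictly decreasing on [x_m, ∞), so the mode is x_m = 8.500.
Mean = α·x_m/(α−1) = 6.7·8.5/5.7 = 9.991.
Right-skewed posterior ⇒ mode < mean.

θ_MAP = 8.500, E[θ|data] = 9.991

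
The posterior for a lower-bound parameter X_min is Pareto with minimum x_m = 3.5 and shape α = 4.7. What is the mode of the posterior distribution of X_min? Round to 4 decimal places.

3.5000

The Pareto density is strictly decreasing on [x_m, ∞), so the mode is x_m = 3.5000.
Mean = α·x_m/(α−1) = 4.7·3.5/3.7 = 4.4459.
This is the posterior mode — the MAP estimate.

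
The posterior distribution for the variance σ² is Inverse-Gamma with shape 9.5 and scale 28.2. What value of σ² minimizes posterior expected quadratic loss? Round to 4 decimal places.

3.3176

Mode = β/(α+1) = 28.2/10.5 = 2.6857.
Mean = β/(α−1) = 28.2/8.5 = 3.3176.
Quadratic loss ⇒ the optimal estimator is the posterior mean.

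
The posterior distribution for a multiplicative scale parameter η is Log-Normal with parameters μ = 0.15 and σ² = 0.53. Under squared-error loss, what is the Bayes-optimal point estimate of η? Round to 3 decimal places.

1.514

Mode = exp(μ − σ²) = exp(-0.38) = 0.684.
Mean = exp(μ + σ²/2) = exp(0.415) = 1.514.
Squared-error loss ⇒ the optimal estimator is the posterior mean.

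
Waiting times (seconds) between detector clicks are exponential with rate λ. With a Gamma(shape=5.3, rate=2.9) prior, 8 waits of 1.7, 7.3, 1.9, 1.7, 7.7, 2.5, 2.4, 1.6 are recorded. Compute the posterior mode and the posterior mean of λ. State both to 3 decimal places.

posterior mode = 0.414, posterior mean = 0.448

Σ times = 26.8. Posterior: Gamma(shape = 5.3+8 = 13.3, rate = 2.9+26.8 = 29.7).
Mode = (α−1)/β = 12.3/29.7 = 0.414.
Mean = α/β = 13.3/29.7 = 0.448.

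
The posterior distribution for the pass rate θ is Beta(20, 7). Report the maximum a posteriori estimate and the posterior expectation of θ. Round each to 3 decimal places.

Mode = (20−1)/(20+7−2) = 19/25 = 0.760.
Mean = 20/(20+7) = 20/27 = 0.741.

θ_MAP = 0.760, E[θ|data] = 0.741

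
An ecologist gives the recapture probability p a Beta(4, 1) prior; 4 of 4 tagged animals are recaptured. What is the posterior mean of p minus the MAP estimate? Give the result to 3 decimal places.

Posterior: Beta(4+4, 1+0) = Beta(8, 1).
Since β = 1 ≤ 1 and α > 1, the Beta density is monotone increasing on [0,1]; the mode is at 1.
Mean = 8/(8+1) = 0.889.
Difference = 0.889 − 1.000 = -0.111.
Left-skewed posterior ⇒ mean < mode.

-0.111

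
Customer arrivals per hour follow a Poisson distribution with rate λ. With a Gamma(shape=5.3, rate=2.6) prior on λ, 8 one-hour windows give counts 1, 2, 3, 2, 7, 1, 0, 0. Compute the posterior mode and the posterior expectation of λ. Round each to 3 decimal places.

Σ counts = 16. Posterior: Gamma(shape = 5.3+16 = 21.3, rate = 2.6+8 = 10.6).
Mode = (α−1)/β = 20.3/10.6 = 1.915.
Mean = α/β = 21.3/10.6 = 2.009.

MAP = 1.915; posterior mean = 2.009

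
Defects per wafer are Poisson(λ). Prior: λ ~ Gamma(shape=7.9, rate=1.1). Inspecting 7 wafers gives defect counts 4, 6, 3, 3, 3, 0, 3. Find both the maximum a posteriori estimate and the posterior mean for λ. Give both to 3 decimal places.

Σ counts = 22. Posterior: Gamma(shape = 7.9+22 = 29.9, rate = 1.1+7 = 8.1).
Mode = (α−1)/β = 28.9/8.1 = 3.568.
Mean = α/β = 29.9/8.1 = 3.691.
The mean is pulled above the mode by the posterior's right skew.

MAP = 3.568, posterior mean = 3.691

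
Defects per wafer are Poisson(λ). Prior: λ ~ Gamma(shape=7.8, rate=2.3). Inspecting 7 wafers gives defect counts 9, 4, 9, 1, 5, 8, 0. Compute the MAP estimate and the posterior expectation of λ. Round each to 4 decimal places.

MAP estimate = 4.6022, posterior expectation = 4.7097

Σ counts = 36. Posterior: Gamma(shape = 7.8+36 = 43.8, rate = 2.3+7 = 9.3).
Mode = (α−1)/β = 42.8/9.3 = 4.6022.
Mean = α/β = 43.8/9.3 = 4.7097.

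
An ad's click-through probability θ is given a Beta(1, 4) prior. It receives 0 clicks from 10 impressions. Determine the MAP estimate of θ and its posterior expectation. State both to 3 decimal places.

MAP = 0.000; posterior mean = 0.067

Posterior: Beta(1+0, 4+10) = Beta(1, 14).
Since α = 1 ≤ 1 and β > 1, the Beta density is monotone decreasing on [0,1]; the mode is at 0.
Mean = 1/(1+14) = 0.067.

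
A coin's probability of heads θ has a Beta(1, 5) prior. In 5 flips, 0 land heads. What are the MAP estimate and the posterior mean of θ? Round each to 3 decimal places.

MAP: 0.000. Posterior mean: 0.091.

Posterior: Beta(1+0, 5+5) = Beta(1, 10).
Since α = 1 ≤ 1 and β > 1, the Beta density is monotone decreasing on [0,1]; the mode is at 0.
Mean = 1/(1+10) = 0.091.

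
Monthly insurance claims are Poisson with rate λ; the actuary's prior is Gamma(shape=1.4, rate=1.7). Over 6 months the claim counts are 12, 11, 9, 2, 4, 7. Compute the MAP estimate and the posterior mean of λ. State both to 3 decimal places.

Σ counts = 45. Posterior: Gamma(shape = 1.4+45 = 46.4, rate = 1.7+6 = 7.7).
Mode = (α−1)/β = 45.4/7.7 = 5.896.
Mean = α/β = 46.4/7.7 = 6.026.
Mean > mode: the posterior has a right tail.

λ_MAP = 5.896, E[λ|data] = 6.026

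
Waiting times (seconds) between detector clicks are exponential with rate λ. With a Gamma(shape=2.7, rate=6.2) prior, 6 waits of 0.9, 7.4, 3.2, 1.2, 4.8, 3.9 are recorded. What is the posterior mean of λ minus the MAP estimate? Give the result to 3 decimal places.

0.036

Σ times = 21.4. Posterior: Gamma(shape = 2.7+6 = 8.7, rate = 6.2+21.4 = 27.6).
Mode = (α−1)/β = 7.7/27.6 = 0.279.
Mean = α/β = 8.7/27.6 = 0.315.
Difference = 0.315 − 0.279 = 0.036.
The mean is pulled above the mode by the posterior's right skew.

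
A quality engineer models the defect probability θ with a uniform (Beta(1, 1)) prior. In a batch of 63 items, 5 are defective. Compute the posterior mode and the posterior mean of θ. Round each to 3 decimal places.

MAP = 0.079; posterior mean = 0.092

Posterior: Beta(1+5, 1+58) = Beta(6, 59).
Mode = (6−1)/(6+59−2) = 5/63 = 0.079.
Mean = 6/(6+59) = 6/65 = 0.092.
Mean > mode: the posterior has a right tail.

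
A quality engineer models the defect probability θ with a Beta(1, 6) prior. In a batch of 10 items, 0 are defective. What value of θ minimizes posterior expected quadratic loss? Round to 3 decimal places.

Posterior: Beta(1+0, 6+10) = Beta(1, 16).
Since α = 1 ≤ 1 and β > 1, the Beta density is monotone decreasing on [0,1]; the mode is at 0.
Mean = 1/(1+16) = 0.059.
Quadratic loss ⇒ the optimal estimator is the posterior mean.

0.059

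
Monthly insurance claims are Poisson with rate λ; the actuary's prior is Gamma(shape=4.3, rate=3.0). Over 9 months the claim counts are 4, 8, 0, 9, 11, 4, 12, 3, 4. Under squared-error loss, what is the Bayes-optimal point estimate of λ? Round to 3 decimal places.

Σ counts = 55. Posterior: Gamma(shape = 4.3+55 = 59.3, rate = 3.0+9 = 12.0).
Mode = (α−1)/β = 58.3/12.0 = 4.858.
Mean = α/β = 59.3/12.0 = 4.942.
Squared-error loss ⇒ the optimal estimator is the posterior mean.

4.942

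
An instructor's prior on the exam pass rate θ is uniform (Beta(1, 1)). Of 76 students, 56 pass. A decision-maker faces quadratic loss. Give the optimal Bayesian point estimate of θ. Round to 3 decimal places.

0.731

Posterior: Beta(1+56, 1+20) = Beta(57, 21).
Mode = (57−1)/(57+21−2) = 56/76 = 0.737.
Mean = 57/(57+21) = 57/78 = 0.731.
Quadratic loss ⇒ the optimal estimator is the posterior mean.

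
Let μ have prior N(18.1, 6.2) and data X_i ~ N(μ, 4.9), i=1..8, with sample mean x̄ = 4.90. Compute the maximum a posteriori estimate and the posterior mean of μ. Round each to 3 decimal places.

μ_MAP = 6.087, E[μ|data] = 6.087

Posterior for μ is Normal. Precision-weighted mean: (1/6.2·18.1 + 8/4.9·4.90) / (1/6.2 + 8/4.9) = 6.087.
A Normal posterior is symmetric, so mode = mean.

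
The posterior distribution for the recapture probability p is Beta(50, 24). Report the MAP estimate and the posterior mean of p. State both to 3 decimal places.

MAP = 0.681; posterior mean = 0.676

Mode = (50−1)/(50+24−2) = 49/72 = 0.681.
Mean = 50/(50+24) = 50/74 = 0.676.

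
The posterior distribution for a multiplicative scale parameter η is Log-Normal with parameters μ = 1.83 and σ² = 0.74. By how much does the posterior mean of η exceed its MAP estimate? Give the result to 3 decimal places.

Mode = exp(μ − σ²) = exp(1.09) = 2.974.
Mean = exp(μ + σ²/2) = exp(2.200) = 9.025.
Difference = 9.025 − 2.974 = 6.051.

6.051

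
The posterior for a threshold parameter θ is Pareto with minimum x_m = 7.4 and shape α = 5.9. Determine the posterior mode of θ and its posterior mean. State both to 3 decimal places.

The Pareto density is strictly decreasing on [x_m, ∞), so the mode is x_m = 7.400.
Mean = α·x_m/(α−1) = 5.9·7.4/4.9 = 8.910.
Mean > mode: the posterior has a right tail.

posterior mode = 7.400, posterior mean = 8.910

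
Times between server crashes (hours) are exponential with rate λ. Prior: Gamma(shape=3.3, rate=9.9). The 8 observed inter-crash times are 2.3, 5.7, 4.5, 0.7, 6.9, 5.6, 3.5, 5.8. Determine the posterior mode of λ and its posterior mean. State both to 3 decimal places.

MAP = 0.229; posterior mean = 0.252

Σ times = 35.0. Posterior: Gamma(shape = 3.3+8 = 11.3, rate = 9.9+35.0 = 44.9).
Mode = (α−1)/β = 10.3/44.9 = 0.229.
Mean = α/β = 11.3/44.9 = 0.252.
Mean > mode: the posterior has a right tail.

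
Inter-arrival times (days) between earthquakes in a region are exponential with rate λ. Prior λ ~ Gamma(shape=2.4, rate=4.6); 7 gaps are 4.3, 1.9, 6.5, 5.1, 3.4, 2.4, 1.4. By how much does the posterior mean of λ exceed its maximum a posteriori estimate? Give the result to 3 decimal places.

0.034

Σ times = 25.0. Posterior: Gamma(shape = 2.4+7 = 9.4, rate = 4.6+25.0 = 29.6).
Mode = (α−1)/β = 8.4/29.6 = 0.284.
Mean = α/β = 9.4/29.6 = 0.318.
Difference = 0.318 − 0.284 = 0.034.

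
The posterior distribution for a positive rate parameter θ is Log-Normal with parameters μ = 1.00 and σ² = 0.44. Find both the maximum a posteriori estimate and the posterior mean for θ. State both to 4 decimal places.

maximum a posteriori estimate = 1.7507, posterior mean = 3.3872

Mode = exp(μ − σ²) = exp(0.56) = 1.7507.
Mean = exp(μ + σ²/2) = exp(1.220) = 3.3872.
Mean > mode: the posterior has a right tail.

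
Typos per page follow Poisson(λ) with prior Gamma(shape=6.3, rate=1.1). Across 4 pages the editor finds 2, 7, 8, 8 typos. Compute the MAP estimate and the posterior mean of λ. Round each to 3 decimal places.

λ_MAP = 5.941, E[λ|data] = 6.137

Σ counts = 25. Posterior: Gamma(shape = 6.3+25 = 31.3, rate = 1.1+4 = 5.1).
Mode = (α−1)/β = 30.3/5.1 = 5.941.
Mean = α/β = 31.3/5.1 = 6.137.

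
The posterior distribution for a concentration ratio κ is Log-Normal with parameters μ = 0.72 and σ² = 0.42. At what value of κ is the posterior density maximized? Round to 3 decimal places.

1.350

Mode = exp(μ − σ²) = exp(0.30) = 1.350.
Mean = exp(μ + σ²/2) = exp(0.930) = 2.535.
This is the posterior mode — the MAP estimate.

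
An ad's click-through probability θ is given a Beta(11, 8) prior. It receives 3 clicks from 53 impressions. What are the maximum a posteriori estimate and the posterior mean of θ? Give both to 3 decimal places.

maximum a posteriori estimate = 0.186, posterior mean = 0.194

Posterior: Beta(11+3, 8+50) = Beta(14, 58).
Mode = (14−1)/(14+58−2) = 13/70 = 0.186.
Mean = 14/(14+58) = 14/72 = 0.194.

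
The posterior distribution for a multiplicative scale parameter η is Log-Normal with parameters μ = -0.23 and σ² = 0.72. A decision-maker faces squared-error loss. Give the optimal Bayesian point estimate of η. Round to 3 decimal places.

1.139

Mode = exp(μ − σ²) = exp(-0.95) = 0.387.
Mean = exp(μ + σ²/2) = exp(0.130) = 1.139.
Squared-error loss ⇒ the optimal estimator is the posterior mean.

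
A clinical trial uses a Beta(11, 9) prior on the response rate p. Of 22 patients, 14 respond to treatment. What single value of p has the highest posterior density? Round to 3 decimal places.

Posterior: Beta(11+14, 9+8) = Beta(25, 17).
Mode = (25−1)/(25+17−2) = 24/40 = 0.600.
Mean = 25/(25+17) = 25/42 = 0.595.
This is the posterior mode — the MAP estimate.

0.600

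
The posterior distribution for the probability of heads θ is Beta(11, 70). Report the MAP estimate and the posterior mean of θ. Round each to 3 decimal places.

MAP = 0.127; posterior mean = 0.136

Mode = (11−1)/(11+70−2) = 10/79 = 0.127.
Mean = 11/(11+70) = 11/81 = 0.136.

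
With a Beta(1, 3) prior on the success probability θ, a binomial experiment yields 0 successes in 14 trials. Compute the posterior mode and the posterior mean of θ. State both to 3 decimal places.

Posterior: Beta(1+0, 3+14) = Beta(1, 17).
Since α = 1 ≤ 1 and β > 1, the Beta density is monotone decreasing on [0,1]; the mode is at 0.
Mean = 1/(1+17) = 0.056.

MAP = 0.000, posterior mean = 0.056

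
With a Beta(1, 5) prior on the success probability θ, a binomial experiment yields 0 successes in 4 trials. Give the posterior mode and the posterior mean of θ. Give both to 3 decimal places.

Posterior: Beta(1+0, 5+4) = Beta(1, 9).
Since α = 1 ≤ 1 and β > 1, the Beta density is monotone decreasing on [0,1]; the mode is at 0.
Mean = 1/(1+9) = 0.100.

MAP = 0.000, posterior mean = 0.100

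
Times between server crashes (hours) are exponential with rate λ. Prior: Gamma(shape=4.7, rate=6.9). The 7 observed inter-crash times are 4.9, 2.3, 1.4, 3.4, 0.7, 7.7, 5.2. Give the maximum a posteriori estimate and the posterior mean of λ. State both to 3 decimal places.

MAP = 0.329; posterior mean = 0.360

Σ times = 25.6. Posterior: Gamma(shape = 4.7+7 = 11.7, rate = 6.9+25.6 = 32.5).
Mode = (α−1)/β = 10.7/32.5 = 0.329.
Mean = α/β = 11.7/32.5 = 0.360.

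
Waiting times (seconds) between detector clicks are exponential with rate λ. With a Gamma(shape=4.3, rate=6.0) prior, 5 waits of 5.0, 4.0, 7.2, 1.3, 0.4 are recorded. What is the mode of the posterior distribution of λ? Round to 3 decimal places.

Σ times = 17.9. Posterior: Gamma(shape = 4.3+5 = 9.3, rate = 6.0+17.9 = 23.9).
Mode = (α−1)/β = 8.3/23.9 = 0.347.
Mean = α/β = 9.3/23.9 = 0.389.
This is the posterior mode — the MAP estimate.

0.347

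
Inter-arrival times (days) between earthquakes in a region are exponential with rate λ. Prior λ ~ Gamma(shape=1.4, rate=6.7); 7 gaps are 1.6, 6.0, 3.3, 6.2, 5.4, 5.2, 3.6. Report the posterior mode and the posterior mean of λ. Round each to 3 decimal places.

MAP = 0.195, posterior mean = 0.221

Σ times = 31.3. Posterior: Gamma(shape = 1.4+7 = 8.4, rate = 6.7+31.3 = 38.0).
Mode = (α−1)/β = 7.4/38.0 = 0.195.
Mean = α/β = 8.4/38.0 = 0.221.
Right-skewed posterior ⇒ mode < mean.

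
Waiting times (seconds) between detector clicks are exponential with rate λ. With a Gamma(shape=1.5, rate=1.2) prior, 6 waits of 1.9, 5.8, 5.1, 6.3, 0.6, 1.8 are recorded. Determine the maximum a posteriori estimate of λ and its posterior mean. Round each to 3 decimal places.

Σ times = 21.5. Posterior: Gamma(shape = 1.5+6 = 7.5, rate = 1.2+21.5 = 22.7).
Mode = (α−1)/β = 6.5/22.7 = 0.286.
Mean = α/β = 7.5/22.7 = 0.330.

MAP: 0.286. Posterior mean: 0.330.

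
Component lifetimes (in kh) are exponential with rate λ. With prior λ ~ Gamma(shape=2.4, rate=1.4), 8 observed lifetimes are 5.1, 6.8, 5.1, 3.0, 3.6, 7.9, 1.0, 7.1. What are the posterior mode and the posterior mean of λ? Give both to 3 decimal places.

Σ times = 39.6. Posterior: Gamma(shape = 2.4+8 = 10.4, rate = 1.4+39.6 = 41.0).
Mode = (α−1)/β = 9.4/41.0 = 0.229.
Mean = α/β = 10.4/41.0 = 0.254.

MAP = 0.229; posterior mean = 0.254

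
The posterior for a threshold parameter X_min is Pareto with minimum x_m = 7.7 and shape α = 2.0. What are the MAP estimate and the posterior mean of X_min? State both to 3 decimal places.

The Pareto density is strictly decreasing on [x_m, ∞), so the mode is x_m = 7.700.
Mean = α·x_m/(α−1) = 2.0·7.7/1.0 = 15.400.

MAP = 7.700, posterior mean = 15.400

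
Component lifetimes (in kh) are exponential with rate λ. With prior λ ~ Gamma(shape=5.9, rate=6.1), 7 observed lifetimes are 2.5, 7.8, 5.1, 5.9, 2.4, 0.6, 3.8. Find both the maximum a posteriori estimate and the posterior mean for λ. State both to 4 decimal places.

MAP: 0.3480. Posterior mean: 0.3772.

Σ times = 28.1. Posterior: Gamma(shape = 5.9+7 = 12.9, rate = 6.1+28.1 = 34.2).
Mode = (α−1)/β = 11.9/34.2 = 0.3480.
Mean = α/β = 12.9/34.2 = 0.3772.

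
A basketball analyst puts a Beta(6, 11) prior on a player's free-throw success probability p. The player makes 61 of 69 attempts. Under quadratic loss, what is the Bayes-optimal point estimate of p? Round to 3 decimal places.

Posterior: Beta(6+61, 11+8) = Beta(67, 19).
Mode = (67−1)/(67+19−2) = 66/84 = 0.786.
Mean = 67/(67+19) = 67/86 = 0.779.
Quadratic loss ⇒ the optimal estimator is the posterior mean.

0.779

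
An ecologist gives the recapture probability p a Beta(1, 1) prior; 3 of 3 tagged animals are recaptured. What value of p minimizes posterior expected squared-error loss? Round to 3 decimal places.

Posterior: Beta(1+3, 1+0) = Beta(4, 1).
Since β = 1 ≤ 1 and α > 1, the Beta density is monotone increasing on [0,1]; the mode is at 1.
Mean = 4/(4+1) = 0.800.
Squared-error loss ⇒ the optimal estimator is the posterior mean.

0.800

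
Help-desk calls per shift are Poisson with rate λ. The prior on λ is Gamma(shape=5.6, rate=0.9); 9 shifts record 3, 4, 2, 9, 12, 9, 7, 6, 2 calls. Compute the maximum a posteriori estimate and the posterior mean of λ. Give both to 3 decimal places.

Σ counts = 54. Posterior: Gamma(shape = 5.6+54 = 59.6, rate = 0.9+9 = 9.9).
Mode = (α−1)/β = 58.6/9.9 = 5.919.
Mean = α/β = 59.6/9.9 = 6.020.
Mean > mode: the posterior has a right tail.

MAP = 5.919; posterior mean = 6.020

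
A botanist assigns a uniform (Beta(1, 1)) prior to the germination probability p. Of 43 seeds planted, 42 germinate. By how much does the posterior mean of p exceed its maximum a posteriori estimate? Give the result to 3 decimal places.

-0.021

Posterior: Beta(1+42, 1+1) = Beta(43, 2).
Mode = (43−1)/(43+2−2) = 42/43 = 0.977.
With a flat prior the MAP equals the MLE, 42/43.
Mean = 43/(43+2) = 43/45 = 0.956.
Difference = 0.956 − 0.977 = -0.021.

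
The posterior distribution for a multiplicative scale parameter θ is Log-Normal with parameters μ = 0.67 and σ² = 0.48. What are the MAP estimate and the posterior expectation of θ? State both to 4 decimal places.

MAP = 1.2092; posterior mean = 2.4843

Mode = exp(μ − σ²) = exp(0.19) = 1.2092.
Mean = exp(μ + σ²/2) = exp(0.910) = 2.4843.
The mean is pulled above the mode by the posterior's right skew.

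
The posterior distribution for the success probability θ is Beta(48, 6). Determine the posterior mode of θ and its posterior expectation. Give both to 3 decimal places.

Mode = (48−1)/(48+6−2) = 47/52 = 0.904.
Mean = 48/(48+6) = 48/54 = 0.889.
Left-skewed posterior ⇒ mean < mode.

MAP = 0.904; posterior mean = 0.889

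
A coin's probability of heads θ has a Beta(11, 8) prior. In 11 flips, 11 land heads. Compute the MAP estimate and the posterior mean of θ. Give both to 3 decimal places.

Posterior: Beta(11+11, 8+0) = Beta(22, 8).
Mode = (22−1)/(22+8−2) = 21/28 = 0.750.
Mean = 22/(22+8) = 22/30 = 0.733.

MAP = 0.750; posterior mean = 0.733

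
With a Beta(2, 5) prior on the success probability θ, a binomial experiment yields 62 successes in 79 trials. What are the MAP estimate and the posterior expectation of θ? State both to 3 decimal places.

MAP estimate = 0.750, posterior expectation = 0.744

Posterior: Beta(2+62, 5+17) = Beta(64, 22).
Mode = (64−1)/(64+22−2) = 63/84 = 0.750.
Mean = 64/(64+22) = 64/86 = 0.744.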